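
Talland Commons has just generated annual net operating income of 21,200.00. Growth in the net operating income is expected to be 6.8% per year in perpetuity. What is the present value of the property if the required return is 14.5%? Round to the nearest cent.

294046.75

D₁ = D₀ × (1 + g) = 21,200.00 × 1.068 = 22,641.6000
Growing perpetuity: P = D₁ / (r − g) = 22,641.6000 / (0.145 − 0.068) = 294,046.75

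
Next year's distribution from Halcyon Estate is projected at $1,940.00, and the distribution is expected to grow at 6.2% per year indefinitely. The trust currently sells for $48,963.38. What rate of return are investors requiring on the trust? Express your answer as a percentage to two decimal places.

10.16%

P = D₁/(r − g) ⇒ r = D₁/P + g = $1,940.0000/$48,963.38 + 0.062 = 0.039621 + 0.062 = 0.101621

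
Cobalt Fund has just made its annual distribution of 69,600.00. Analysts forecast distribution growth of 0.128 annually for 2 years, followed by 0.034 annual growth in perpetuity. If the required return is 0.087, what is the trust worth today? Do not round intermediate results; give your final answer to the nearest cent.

1609395.65

D_1 = 78508.80000
D_2 = 88557.92640
Terminal value at year 2: TV = D_2×(1+g_2)/(r−g_2) = 91568.89590/0.053 = 1727715.01694
P_0 = D_1/(1+r)^1 + D_2/(1+r)^2 + TV/(1+r)^2
    = 72225.20699 + 74949.43283 + 1462221.01031 = 1609395.65014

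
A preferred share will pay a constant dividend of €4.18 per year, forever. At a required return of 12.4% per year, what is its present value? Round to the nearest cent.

Level perpetuity: PV = C / r = €4.18 / 0.124 = €33.71

€33.71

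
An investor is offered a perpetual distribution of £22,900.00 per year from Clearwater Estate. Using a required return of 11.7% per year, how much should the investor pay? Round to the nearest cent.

£195726.50

Level perpetuity: PV = C / r = £22,900.00 / 0.117 = £195,726.50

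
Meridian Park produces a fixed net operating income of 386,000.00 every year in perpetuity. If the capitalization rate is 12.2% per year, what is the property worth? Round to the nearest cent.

3163934.43

Level perpetuity: PV = C / r = 386,000.00 / 0.122 = 3,163,934.43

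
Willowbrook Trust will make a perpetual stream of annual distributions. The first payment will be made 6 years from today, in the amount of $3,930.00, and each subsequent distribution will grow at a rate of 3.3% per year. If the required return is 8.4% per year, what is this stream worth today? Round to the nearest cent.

$51484.44

Value at end of year 5: C₁ / (r − g) = $3,930.00 / (0.084 − 0.033) = $77,058.8235
Discount to today: PV = $77,058.8235 / (1 + 0.084)^5 = $77,058.8235 / 1.496740 = $51,484.44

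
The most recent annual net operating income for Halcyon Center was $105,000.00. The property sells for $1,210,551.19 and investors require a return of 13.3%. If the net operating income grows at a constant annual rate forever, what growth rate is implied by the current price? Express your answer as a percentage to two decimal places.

4.26%

P = D₀(1+g)/(r−g) ⇒ P(r−g) = D₀(1+g) ⇒ g(P+D₀) = P·r − D₀
g = (P·r − D₀)/(P + D₀) = ($1,210,551.19×0.133 − $105,000.00) / ($1,210,551.19 + $105,000.00) = 0.042570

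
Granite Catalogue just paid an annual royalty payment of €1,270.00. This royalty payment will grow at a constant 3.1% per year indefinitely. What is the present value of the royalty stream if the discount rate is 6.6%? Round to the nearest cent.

€37410.57

D₁ = D₀ × (1 + g) = €1,270.00 × 1.031 = €1,309.3700
Growing perpetuity: P = D₁ / (r − g) = €1,309.3700 / (0.066 − 0.031) = €37,410.57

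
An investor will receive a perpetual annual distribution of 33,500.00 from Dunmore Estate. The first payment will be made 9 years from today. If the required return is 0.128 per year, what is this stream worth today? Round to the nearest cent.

99853.21

Value at end of year 8: C / r = 33,500.00 / 0.128 = 261,718.7500
Discount to today: PV = 261,718.7500 / (1 + 0.128)^8 = 261,718.7500 / 2.621035 = 99,853.21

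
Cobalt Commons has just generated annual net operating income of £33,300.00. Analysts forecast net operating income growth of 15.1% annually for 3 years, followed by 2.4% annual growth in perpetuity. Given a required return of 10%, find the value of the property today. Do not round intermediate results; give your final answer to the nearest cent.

D_1 = 38328.30000
D_2 = 44115.87330
D_3 = 50777.37017
Terminal value at year 3: TV = D_3×(1+g_2)/(r−g_2) = 51996.02705/0.076 = 684158.25069
P_0 = D_1/(1+r)^1 + D_2/(1+r)^2 + D_3/(1+r)^3 + TV/(1+r)^3
    = 34843.90909 + 36459.39942 + 38149.78976 + 514018.21990 = 623471.31817

£623471.32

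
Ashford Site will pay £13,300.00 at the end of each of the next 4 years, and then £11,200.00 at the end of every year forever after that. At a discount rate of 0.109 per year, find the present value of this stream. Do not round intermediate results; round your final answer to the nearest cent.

£109281.36

PV of 4-year annuity: £13,300.00 × [1 − (1+0.109)^−4] / 0.109 = 41350.78163
Perpetuity value at year 4: £11,200.00 / 0.109 = 102752.29358
PV of perpetuity: 102752.29358 / (1+0.109)^4 = 67930.58273
Total PV = 41350.78163 + 67930.58273 = 109281.36436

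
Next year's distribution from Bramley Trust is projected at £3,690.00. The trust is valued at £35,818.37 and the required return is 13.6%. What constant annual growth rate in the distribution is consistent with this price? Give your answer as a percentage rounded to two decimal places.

3.30%

P = D₁/(r−g) ⇒ g = r − D₁/P = 0.136 − £3,690.00/£35,818.37 = 0.032980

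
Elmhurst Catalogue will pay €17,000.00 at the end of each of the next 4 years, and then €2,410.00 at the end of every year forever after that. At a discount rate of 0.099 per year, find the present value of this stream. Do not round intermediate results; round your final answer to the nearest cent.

PV of 4-year annuity: €17,000.00 × [1 − (1+0.099)^−4] / 0.099 = 54004.57044
Perpetuity value at year 4: €2,410.00 / 0.099 = 24343.43434
PV of perpetuity: 24343.43434 / (1+0.099)^4 = 16687.49230
Total PV = 54004.57044 + 16687.49230 = 70692.06274

€70692.06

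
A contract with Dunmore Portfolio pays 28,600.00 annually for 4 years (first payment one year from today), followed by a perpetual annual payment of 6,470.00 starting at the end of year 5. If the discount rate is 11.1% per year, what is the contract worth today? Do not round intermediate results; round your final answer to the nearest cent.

126799.08

PV of 4-year annuity: 28,600.00 × [1 − (1+0.111)^−4] / 0.111 = 88540.83188
Perpetuity value at year 4: 6,470.00 / 0.111 = 58288.28829
PV of perpetuity: 58288.28829 / (1+0.111)^4 = 38258.24695
Total PV = 88540.83188 + 38258.24695 = 126799.07883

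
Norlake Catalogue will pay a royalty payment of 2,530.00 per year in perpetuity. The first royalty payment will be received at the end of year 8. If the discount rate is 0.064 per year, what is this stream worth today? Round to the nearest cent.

25606.44

Value at end of year 7: C / r = 2,530.00 / 0.064 = 39,531.2500
Discount to today: PV = 39,531.2500 / (1 + 0.064)^7 = 39,531.2500 / 1.543801 = 25,606.44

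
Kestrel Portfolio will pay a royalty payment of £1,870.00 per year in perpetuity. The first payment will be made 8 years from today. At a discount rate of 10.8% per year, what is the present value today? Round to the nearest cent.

Value at end of year 7: C / r = £1,870.00 / 0.108 = £17,314.8148
Discount to today: PV = £17,314.8148 / (1 + 0.108)^7 = £17,314.8148 / 2.050115 = £8,445.78

£8445.78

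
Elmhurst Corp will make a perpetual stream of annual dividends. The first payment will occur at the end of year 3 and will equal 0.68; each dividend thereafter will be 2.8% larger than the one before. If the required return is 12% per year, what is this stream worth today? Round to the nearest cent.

5.89

Value at end of year 2: C₁ / (r − g) = 0.68 / (0.12 − 0.028) = 7.3913
Discount to today: PV = 7.3913 / (1 + 0.12)^2 = 7.3913 / 1.254400 = 5.89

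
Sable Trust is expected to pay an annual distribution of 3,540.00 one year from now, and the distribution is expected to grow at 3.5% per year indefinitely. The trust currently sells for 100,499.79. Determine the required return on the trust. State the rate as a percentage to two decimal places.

7.02%

P = D₁/(r − g) ⇒ r = D₁/P + g = 3,540.0000/100,499.79 + 0.035 = 0.035224 + 0.035 = 0.070224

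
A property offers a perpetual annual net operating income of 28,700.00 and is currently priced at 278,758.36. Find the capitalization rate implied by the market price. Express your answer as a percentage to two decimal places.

10.30%

P = C/r ⇒ r = C/P = 28,700.00/278,758.36 = 0.102957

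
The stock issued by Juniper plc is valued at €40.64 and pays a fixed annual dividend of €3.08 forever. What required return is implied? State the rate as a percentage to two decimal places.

7.58%

P = C/r ⇒ r = C/P = €3.08/€40.64 = 0.075787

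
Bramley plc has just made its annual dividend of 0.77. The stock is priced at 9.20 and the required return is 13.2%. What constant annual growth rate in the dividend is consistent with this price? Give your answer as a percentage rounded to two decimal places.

P = D₀(1+g)/(r−g) ⇒ P(r−g) = D₀(1+g) ⇒ g(P+D₀) = P·r − D₀
g = (P·r − D₀)/(P + D₀) = (9.20×0.132 − 0.77) / (9.20 + 0.77) = 0.044574

4.46%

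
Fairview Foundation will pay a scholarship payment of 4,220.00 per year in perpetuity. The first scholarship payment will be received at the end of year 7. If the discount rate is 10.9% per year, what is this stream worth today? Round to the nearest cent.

20811.18

Value at end of year 6: C / r = 4,220.00 / 0.109 = 38,715.5963
Discount to today: PV = 38,715.5963 / (1 + 0.109)^6 = 38,715.5963 / 1.860327 = 20,811.18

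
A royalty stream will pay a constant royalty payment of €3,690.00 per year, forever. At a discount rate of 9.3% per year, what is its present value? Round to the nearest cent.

Level perpetuity: PV = C / r = €3,690.00 / 0.093 = €39,677.42

€39677.42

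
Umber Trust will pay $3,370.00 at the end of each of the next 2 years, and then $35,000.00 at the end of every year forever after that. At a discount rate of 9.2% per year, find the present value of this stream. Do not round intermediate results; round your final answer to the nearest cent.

$324944.67

PV of 2-year annuity: $3,370.00 × [1 − (1+0.092)^−2] / 0.092 = 5912.16171
Perpetuity value at year 2: $35,000.00 / 0.092 = 380434.78261
PV of perpetuity: 380434.78261 / (1+0.092)^2 = 319032.50967
Total PV = 5912.16171 + 319032.50967 = 324944.67138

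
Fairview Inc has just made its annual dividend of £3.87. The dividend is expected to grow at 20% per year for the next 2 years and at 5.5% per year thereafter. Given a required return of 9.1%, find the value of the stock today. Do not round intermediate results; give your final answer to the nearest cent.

D_1 = 4.64400
D_2 = 5.57280
Terminal value at year 2: TV = D_2×(1+g_2)/(r−g_2) = 5.87930/0.036 = 163.31400
P_0 = D_1/(1+r)^1 + D_2/(1+r)^2 + TV/(1+r)^2
    = 4.25665 + 4.68192 + 137.20626 = 146.14482

£146.14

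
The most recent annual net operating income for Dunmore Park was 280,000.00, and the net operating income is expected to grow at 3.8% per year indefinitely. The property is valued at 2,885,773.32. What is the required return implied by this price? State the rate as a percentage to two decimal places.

D₁ = 280,000.00 × 1.038 = 290,640.0000
P = D₁/(r − g) ⇒ r = D₁/P + g = 290,640.0000/2,885,773.32 + 0.038 = 0.100715 + 0.038 = 0.138715

13.87%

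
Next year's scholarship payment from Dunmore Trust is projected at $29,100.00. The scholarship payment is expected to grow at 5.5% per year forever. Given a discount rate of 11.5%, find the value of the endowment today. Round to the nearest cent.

Growing perpetuity: P = D₁ / (r − g) = $29,100.0000 / (0.115 − 0.055) = $485,000.00

$485000.00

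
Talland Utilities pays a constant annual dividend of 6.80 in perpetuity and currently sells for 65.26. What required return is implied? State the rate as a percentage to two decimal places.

P = C/r ⇒ r = C/P = 6.80/65.26 = 0.104199

10.42%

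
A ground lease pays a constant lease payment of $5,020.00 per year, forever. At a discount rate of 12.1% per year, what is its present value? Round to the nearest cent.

Level perpetuity: PV = C / r = $5,020.00 / 0.121 = $41,487.60

$41487.60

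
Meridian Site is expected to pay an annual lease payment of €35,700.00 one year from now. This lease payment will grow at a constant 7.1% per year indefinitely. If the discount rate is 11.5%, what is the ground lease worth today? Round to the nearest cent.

Growing perpetuity: P = D₁ / (r − g) = €35,700.0000 / (0.115 − 0.071) = €811,363.64

€811363.64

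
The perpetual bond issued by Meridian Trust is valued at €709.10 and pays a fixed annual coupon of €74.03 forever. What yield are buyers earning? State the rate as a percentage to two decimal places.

P = C/r ⇒ r = C/P = €74.03/€709.10 = 0.104400

10.44%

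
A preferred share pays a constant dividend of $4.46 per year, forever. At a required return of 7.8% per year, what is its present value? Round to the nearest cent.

Level perpetuity: PV = C / r = $4.46 / 0.078 = $57.18

$57.18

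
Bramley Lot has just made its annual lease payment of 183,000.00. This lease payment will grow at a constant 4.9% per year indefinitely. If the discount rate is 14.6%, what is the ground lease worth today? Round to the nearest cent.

1979041.24

D₁ = D₀ × (1 + g) = 183,000.00 × 1.049 = 191,967.0000
Growing perpetuity: P = D₁ / (r − g) = 191,967.0000 / (0.146 − 0.049) = 1,979,041.24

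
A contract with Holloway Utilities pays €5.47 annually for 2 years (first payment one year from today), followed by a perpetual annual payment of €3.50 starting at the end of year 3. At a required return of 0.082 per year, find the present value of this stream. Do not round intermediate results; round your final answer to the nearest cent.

PV of 2-year annuity: €5.47 × [1 − (1+0.082)^−2] / 0.082 = 9.72778
Perpetuity value at year 2: €3.50 / 0.082 = 42.68293
PV of perpetuity: 42.68293 / (1+0.082)^2 = 36.45857
Total PV = 9.72778 + 36.45857 = 46.18635

€46.19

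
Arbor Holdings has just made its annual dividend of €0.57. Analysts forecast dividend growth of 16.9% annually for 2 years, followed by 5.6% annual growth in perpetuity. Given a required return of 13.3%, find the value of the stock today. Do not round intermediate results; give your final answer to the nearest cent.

€9.52

D_1 = 0.66633
D_2 = 0.77894
Terminal value at year 2: TV = D_2×(1+g_2)/(r−g_2) = 0.82256/0.077 = 10.68260
P_0 = D_1/(1+r)^1 + D_2/(1+r)^2 + TV/(1+r)^2
    = 0.58811 + 0.60680 + 8.32180 = 9.51671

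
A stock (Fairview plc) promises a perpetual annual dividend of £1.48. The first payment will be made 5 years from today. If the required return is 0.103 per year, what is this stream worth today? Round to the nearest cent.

£9.71

Value at end of year 4: C / r = £1.48 / 0.103 = £14.3689
Discount to today: PV = £14.3689 / (1 + 0.103)^4 = £14.3689 / 1.480137 = £9.71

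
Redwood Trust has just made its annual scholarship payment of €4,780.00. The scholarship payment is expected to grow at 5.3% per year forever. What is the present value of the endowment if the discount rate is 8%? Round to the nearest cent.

€186420.00

D₁ = D₀ × (1 + g) = €4,780.00 × 1.053 = €5,033.3400
Growing perpetuity: P = D₁ / (r − g) = €5,033.3400 / (0.08 − 0.053) = €186,420.00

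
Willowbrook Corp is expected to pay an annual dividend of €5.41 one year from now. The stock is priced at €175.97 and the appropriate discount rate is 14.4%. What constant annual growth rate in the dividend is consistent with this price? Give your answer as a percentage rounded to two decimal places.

P = D₁/(r−g) ⇒ g = r − D₁/P = 0.144 − €5.41/€175.97 = 0.113256

11.33%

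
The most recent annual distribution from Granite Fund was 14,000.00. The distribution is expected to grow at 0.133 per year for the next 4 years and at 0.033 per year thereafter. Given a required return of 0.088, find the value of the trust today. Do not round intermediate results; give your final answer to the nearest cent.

D_1 = 15862.00000
D_2 = 17971.64600
D_3 = 20361.87492
D_4 = 23070.00428
Terminal value at year 4: TV = D_4×(1+g_2)/(r−g_2) = 23831.31442/0.055 = 433296.62588
P_0 = D_1/(1+r)^1 + D_2/(1+r)^2 + D_3/(1+r)^3 + D_4/(1+r)^4 + TV/(1+r)^4
    = 14579.04412 + 15182.03767 + 15809.97121 + 16463.87627 + 309221.53073 = 371256.46000

371256.46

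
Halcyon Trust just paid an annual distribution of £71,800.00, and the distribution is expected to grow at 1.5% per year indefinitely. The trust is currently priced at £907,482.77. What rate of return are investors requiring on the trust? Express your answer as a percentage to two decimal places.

D₁ = £71,800.00 × 1.015 = £72,877.0000
P = D₁/(r − g) ⇒ r = D₁/P + g = £72,877.0000/£907,482.77 + 0.015 = 0.080307 + 0.015 = 0.095307

9.53%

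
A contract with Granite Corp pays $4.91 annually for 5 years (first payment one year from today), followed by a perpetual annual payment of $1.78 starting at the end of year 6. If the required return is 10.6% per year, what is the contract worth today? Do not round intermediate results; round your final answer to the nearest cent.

$28.48

PV of 5-year annuity: $4.91 × [1 − (1+0.106)^−5] / 0.106 = 18.33094
Perpetuity value at year 5: $1.78 / 0.106 = 16.79245
PV of perpetuity: 16.79245 / (1+0.106)^5 = 10.14702
Total PV = 18.33094 + 10.14702 = 28.47796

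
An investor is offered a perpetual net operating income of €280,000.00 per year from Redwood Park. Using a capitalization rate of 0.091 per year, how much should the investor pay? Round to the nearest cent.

€3076923.08

Level perpetuity: PV = C / r = €280,000.00 / 0.091 = €3,076,923.08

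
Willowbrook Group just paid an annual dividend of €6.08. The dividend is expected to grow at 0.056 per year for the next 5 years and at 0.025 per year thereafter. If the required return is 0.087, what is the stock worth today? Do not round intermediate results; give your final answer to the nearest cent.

D_1 = 6.42048
D_2 = 6.78003
D_3 = 7.15971
D_4 = 7.56065
D_5 = 7.98405
Terminal value at year 5: TV = D_5×(1+g_2)/(r−g_2) = 8.18365/0.062 = 131.99435
P_0 = D_1/(1+r)^1 + D_2/(1+r)^2 + D_3/(1+r)^3 + D_4/(1+r)^4 + D_5/(1+r)^5 + TV/(1+r)^5
    = 5.90661 + 5.73816 + 5.57451 + 5.41553 + 5.26109 + 86.97764 = 114.87353

€114.87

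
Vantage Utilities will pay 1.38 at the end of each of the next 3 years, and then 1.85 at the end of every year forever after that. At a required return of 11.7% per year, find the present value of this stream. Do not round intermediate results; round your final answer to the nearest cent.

PV of 3-year annuity: 1.38 × [1 − (1+0.117)^−3] / 0.117 = 3.33169
Perpetuity value at year 3: 1.85 / 0.117 = 15.81197
PV of perpetuity: 15.81197 / (1+0.117)^3 = 11.34557
Total PV = 3.33169 + 11.34557 = 14.67726

14.68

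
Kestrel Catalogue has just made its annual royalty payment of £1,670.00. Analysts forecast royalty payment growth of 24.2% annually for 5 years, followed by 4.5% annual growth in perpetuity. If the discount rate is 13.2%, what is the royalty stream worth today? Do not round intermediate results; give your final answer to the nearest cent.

£43016.02

D_1 = 2074.14000
D_2 = 2576.08188
D_3 = 3199.49369
D_4 = 3973.77117
D_5 = 4935.42379
Terminal value at year 5: TV = D_5×(1+g_2)/(r−g_2) = 5157.51786/0.087 = 59281.81451
P_0 = D_1/(1+r)^1 + D_2/(1+r)^2 + D_3/(1+r)^3 + D_4/(1+r)^4 + D_5/(1+r)^5 + TV/(1+r)^5
    = 1832.27915 + 2010.32748 + 2205.67732 + 2420.00992 + 2655.16990 + 31892.55799 = 43016.02177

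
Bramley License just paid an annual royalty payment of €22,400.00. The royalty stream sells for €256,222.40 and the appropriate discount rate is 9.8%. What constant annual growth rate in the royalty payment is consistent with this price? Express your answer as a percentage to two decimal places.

0.97%

P = D₀(1+g)/(r−g) ⇒ P(r−g) = D₀(1+g) ⇒ g(P+D₀) = P·r − D₀
g = (P·r − D₀)/(P + D₀) = (€256,222.40×0.098 − €22,400.00) / (€256,222.40 + €22,400.00) = 0.009726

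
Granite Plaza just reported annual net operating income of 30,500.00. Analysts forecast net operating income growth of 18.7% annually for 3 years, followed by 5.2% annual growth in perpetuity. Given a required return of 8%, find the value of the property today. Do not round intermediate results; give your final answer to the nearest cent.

D_1 = 36203.50000
D_2 = 42973.55450
D_3 = 51009.60919
Terminal value at year 3: TV = D_3×(1+g_2)/(r−g_2) = 53662.10887/0.028 = 1916503.88819
P_0 = D_1/(1+r)^1 + D_2/(1+r)^2 + D_3/(1+r)^3 + TV/(1+r)^3
    = 33521.75926 + 36842.89652 + 40493.07238 + 1521382.57649 = 1632240.30465

1632240.30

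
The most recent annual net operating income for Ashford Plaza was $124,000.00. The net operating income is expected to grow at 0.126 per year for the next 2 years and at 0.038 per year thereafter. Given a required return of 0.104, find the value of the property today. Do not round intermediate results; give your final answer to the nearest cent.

$2284143.17

D_1 = 139624.00000
D_2 = 157216.62400
Terminal value at year 2: TV = D_2×(1+g_2)/(r−g_2) = 163190.85571/0.066 = 2472588.72291
P_0 = D_1/(1+r)^1 + D_2/(1+r)^2 + TV/(1+r)^2
    = 126471.01449 + 128991.27022 + 2028680.88613 = 2284143.17084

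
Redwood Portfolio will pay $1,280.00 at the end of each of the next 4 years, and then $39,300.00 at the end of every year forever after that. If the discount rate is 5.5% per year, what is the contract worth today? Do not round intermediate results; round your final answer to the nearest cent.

PV of 4-year annuity: $1,280.00 × [1 − (1+0.055)^−4] / 0.055 = 4486.59216
Perpetuity value at year 4: $39,300.00 / 0.055 = 714545.45455
PV of perpetuity: 714545.45455 / (1+0.055)^4 = 576793.05476
Total PV = 4486.59216 + 576793.05476 = 581279.64692

$581279.65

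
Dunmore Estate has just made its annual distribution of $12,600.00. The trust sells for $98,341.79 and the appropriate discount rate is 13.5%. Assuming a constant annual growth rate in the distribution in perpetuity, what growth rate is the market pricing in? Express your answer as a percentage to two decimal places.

P = D₀(1+g)/(r−g) ⇒ P(r−g) = D₀(1+g) ⇒ g(P+D₀) = P·r − D₀
g = (P·r − D₀)/(P + D₀) = ($98,341.79×0.135 − $12,600.00) / ($98,341.79 + $12,600.00) = 0.006095

0.61%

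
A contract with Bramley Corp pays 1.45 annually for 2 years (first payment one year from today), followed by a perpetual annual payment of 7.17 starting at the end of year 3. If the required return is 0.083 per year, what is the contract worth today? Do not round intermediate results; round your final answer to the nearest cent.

76.23

PV of 2-year annuity: 1.45 × [1 − (1+0.083)^−2] / 0.083 = 2.57514
Perpetuity value at year 2: 7.17 / 0.083 = 86.38554
PV of perpetuity: 86.38554 / (1+0.083)^2 = 73.65193
Total PV = 2.57514 + 73.65193 = 76.22707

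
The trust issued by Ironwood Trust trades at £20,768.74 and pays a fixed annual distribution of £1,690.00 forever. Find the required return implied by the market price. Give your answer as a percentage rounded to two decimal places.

P = C/r ⇒ r = C/P = £1,690.00/£20,768.74 = 0.081372

8.14%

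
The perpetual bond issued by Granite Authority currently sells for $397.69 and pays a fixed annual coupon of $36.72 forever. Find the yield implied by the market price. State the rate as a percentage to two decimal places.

P = C/r ⇒ r = C/P = $36.72/$397.69 = 0.092333

9.23%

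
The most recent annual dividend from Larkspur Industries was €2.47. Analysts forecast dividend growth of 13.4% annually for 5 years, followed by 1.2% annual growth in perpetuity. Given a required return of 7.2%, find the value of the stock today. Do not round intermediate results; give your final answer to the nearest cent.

€69.85

D_1 = 2.80098
D_2 = 3.17631
D_3 = 3.60194
D_4 = 4.08460
D_5 = 4.63193
Terminal value at year 5: TV = D_5×(1+g_2)/(r−g_2) = 4.68752/0.06 = 78.12526
P_0 = D_1/(1+r)^1 + D_2/(1+r)^2 + D_3/(1+r)^3 + D_4/(1+r)^4 + D_5/(1+r)^5 + TV/(1+r)^5
    = 2.61285 + 2.76397 + 2.92383 + 3.09293 + 3.27181 + 55.18456 = 69.84995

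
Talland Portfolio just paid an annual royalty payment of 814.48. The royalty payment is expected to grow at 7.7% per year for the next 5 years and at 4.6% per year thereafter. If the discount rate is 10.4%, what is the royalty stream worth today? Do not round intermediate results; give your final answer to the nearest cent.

D_1 = 877.19496
D_2 = 944.73897
D_3 = 1017.48387
D_4 = 1095.83013
D_5 = 1180.20905
Terminal value at year 5: TV = D_5×(1+g_2)/(r−g_2) = 1234.49867/0.058 = 21284.45978
P_0 = D_1/(1+r)^1 + D_2/(1+r)^2 + D_3/(1+r)^3 + D_4/(1+r)^4 + D_5/(1+r)^5 + TV/(1+r)^5
    = 794.56065 + 775.12846 + 756.17152 + 737.67819 + 719.63715 + 12978.28374 = 16761.45972

16761.46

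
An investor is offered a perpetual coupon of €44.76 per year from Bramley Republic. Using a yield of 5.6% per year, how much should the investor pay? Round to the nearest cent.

Level perpetuity: PV = C / r = €44.76 / 0.056 = €799.29

€799.29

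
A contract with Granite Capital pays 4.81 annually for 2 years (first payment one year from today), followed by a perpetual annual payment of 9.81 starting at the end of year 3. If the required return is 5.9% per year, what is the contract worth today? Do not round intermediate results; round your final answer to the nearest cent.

157.09

PV of 2-year annuity: 4.81 × [1 − (1+0.059)^−2] / 0.059 = 8.83099
Perpetuity value at year 2: 9.81 / 0.059 = 166.27119
PV of perpetuity: 166.27119 / (1+0.059)^2 = 148.26037
Total PV = 8.83099 + 148.26037 = 157.09136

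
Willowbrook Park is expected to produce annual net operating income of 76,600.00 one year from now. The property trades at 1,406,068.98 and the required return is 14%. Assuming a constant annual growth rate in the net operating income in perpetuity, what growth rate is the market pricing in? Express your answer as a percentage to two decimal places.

8.55%

P = D₁/(r−g) ⇒ g = r − D₁/P = 0.14 − 76,600.00/1,406,068.98 = 0.085522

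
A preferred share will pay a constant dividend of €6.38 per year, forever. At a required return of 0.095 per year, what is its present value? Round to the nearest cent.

Level perpetuity: PV = C / r = €6.38 / 0.095 = €67.16

€67.16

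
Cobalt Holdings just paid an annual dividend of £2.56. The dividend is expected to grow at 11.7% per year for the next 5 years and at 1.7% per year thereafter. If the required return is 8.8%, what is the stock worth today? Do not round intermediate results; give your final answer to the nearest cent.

£55.68

D_1 = 2.85952
D_2 = 3.19408
D_3 = 3.56779
D_4 = 3.98522
D_5 = 4.45149
Terminal value at year 5: TV = D_5×(1+g_2)/(r−g_2) = 4.52717/0.071 = 63.76295
P_0 = D_1/(1+r)^1 + D_2/(1+r)^2 + D_3/(1+r)^3 + D_4/(1+r)^4 + D_5/(1+r)^5 + TV/(1+r)^5
    = 2.62824 + 2.69829 + 2.77021 + 2.84405 + 2.91986 + 41.82385 = 55.68448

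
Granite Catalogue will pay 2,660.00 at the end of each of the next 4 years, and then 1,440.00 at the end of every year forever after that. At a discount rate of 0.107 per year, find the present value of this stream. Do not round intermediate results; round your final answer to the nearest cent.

PV of 4-year annuity: 2,660.00 × [1 − (1+0.107)^−4] / 0.107 = 8305.64443
Perpetuity value at year 4: 1,440.00 / 0.107 = 13457.94393
PV of perpetuity: 13457.94393 / (1+0.107)^4 = 8961.65521
Total PV = 8305.64443 + 8961.65521 = 17267.29964

17267.30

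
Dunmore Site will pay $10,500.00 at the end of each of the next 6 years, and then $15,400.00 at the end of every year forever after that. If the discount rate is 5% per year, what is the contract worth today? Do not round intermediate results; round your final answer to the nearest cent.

$283129.11

PV of 6-year annuity: $10,500.00 × [1 − (1+0.05)^−6] / 0.05 = 53294.76671
Perpetuity value at year 6: $15,400.00 / 0.05 = 308000.00000
PV of perpetuity: 308000.00000 / (1+0.05)^6 = 229834.34216
Total PV = 53294.76671 + 229834.34216 = 283129.10887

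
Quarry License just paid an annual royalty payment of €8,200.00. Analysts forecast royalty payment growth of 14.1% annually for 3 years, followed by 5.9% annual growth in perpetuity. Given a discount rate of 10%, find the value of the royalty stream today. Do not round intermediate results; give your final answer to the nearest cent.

€262856.60

D_1 = 9356.20000
D_2 = 10675.42420
D_3 = 12180.65901
Terminal value at year 3: TV = D_3×(1+g_2)/(r−g_2) = 12899.31789/0.041 = 314617.50961
P_0 = D_1/(1+r)^1 + D_2/(1+r)^2 + D_3/(1+r)^3 + TV/(1+r)^3
    = 8505.63636 + 8822.66463 + 9151.50940 + 236376.79159 = 262856.60198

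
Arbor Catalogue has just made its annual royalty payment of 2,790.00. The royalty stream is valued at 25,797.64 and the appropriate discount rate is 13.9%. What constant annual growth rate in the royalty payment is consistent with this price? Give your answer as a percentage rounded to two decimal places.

2.78%

P = D₀(1+g)/(r−g) ⇒ P(r−g) = D₀(1+g) ⇒ g(P+D₀) = P·r − D₀
g = (P·r − D₀)/(P + D₀) = (25,797.64×0.139 − 2,790.00) / (25,797.64 + 2,790.00) = 0.027840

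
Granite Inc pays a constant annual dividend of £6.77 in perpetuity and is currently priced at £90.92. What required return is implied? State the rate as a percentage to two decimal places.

7.45%

P = C/r ⇒ r = C/P = £6.77/£90.92 = 0.074461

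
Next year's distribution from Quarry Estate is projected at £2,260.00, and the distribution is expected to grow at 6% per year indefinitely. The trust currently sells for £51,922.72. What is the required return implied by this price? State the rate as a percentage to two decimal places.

P = D₁/(r − g) ⇒ r = D₁/P + g = £2,260.0000/£51,922.72 + 0.06 = 0.043526 + 0.06 = 0.103526

10.35%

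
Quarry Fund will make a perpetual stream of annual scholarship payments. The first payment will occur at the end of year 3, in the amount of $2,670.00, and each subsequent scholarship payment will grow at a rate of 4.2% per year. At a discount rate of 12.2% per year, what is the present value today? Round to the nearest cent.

Value at end of year 2: C₁ / (r − g) = $2,670.00 / (0.122 − 0.042) = $33,375.0000
Discount to today: PV = $33,375.0000 / (1 + 0.122)^2 = $33,375.0000 / 1.258884 = $26,511.58

$26511.58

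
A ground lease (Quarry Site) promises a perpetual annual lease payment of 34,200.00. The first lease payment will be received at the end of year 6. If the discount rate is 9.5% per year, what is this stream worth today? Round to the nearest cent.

Value at end of year 5: C / r = 34,200.00 / 0.095 = 360,000.0000
Discount to today: PV = 360,000.0000 / (1 + 0.095)^5 = 360,000.0000 / 1.574239 = 228,681.96

228681.96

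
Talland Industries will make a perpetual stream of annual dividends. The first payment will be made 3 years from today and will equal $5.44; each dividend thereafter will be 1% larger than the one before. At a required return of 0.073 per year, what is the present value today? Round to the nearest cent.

Value at end of year 2: C₁ / (r − g) = $5.44 / (0.073 − 0.01) = $86.3492
Discount to today: PV = $86.3492 / (1 + 0.073)^2 = $86.3492 / 1.151329 = $75.00

$75.00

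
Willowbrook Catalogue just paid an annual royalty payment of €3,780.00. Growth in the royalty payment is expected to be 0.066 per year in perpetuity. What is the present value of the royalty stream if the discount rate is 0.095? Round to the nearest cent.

D₁ = D₀ × (1 + g) = €3,780.00 × 1.066 = €4,029.4800
Growing perpetuity: P = D₁ / (r − g) = €4,029.4800 / (0.095 − 0.066) = €138,947.59

€138947.59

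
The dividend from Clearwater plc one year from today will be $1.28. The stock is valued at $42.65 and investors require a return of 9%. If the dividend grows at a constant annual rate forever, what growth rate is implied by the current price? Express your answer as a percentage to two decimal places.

6.00%

P = D₁/(r−g) ⇒ g = r − D₁/P = 0.09 − $1.28/$42.65 = 0.059988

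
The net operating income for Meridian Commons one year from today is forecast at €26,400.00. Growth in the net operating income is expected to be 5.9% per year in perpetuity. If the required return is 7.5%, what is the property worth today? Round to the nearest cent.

Growing perpetuity: P = D₁ / (r − g) = €26,400.0000 / (0.075 − 0.059) = €1,650,000.00

€1650000.00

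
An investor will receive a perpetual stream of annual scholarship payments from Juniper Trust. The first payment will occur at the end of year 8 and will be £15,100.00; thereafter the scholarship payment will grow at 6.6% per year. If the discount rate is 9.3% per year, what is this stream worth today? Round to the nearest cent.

Value at end of year 7: C₁ / (r − g) = £15,100.00 / (0.093 − 0.066) = £559,259.2593
Discount to today: PV = £559,259.2593 / (1 + 0.093)^7 = £559,259.2593 / 1.863550 = £300,104.18

£300104.18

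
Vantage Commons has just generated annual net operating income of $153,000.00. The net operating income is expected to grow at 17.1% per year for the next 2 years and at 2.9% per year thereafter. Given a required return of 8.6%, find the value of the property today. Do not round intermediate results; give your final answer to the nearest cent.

$3554201.22

D_1 = 179163.00000
D_2 = 209799.87300
Terminal value at year 2: TV = D_2×(1+g_2)/(r−g_2) = 215884.06932/0.057 = 3787439.81258
P_0 = D_1/(1+r)^1 + D_2/(1+r)^2 + TV/(1+r)^2
    = 164975.13812 + 177887.55685 + 3211338.52631 = 3554201.22129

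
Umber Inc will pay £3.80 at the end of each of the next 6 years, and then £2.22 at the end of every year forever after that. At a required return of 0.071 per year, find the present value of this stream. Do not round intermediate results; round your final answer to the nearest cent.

PV of 6-year annuity: £3.80 × [1 − (1+0.071)^−6] / 0.071 = 18.05707
Perpetuity value at year 6: £2.22 / 0.071 = 31.26761
PV of perpetuity: 31.26761 / (1+0.071)^6 = 20.71848
Total PV = 18.05707 + 20.71848 = 38.77554

£38.78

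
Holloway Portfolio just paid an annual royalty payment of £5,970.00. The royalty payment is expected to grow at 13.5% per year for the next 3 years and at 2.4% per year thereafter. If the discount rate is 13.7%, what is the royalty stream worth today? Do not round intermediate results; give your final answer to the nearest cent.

£71661.90

D_1 = 6775.95000
D_2 = 7690.70325
D_3 = 8728.94819
Terminal value at year 3: TV = D_3×(1+g_2)/(r−g_2) = 8938.44295/0.113 = 79101.26500
P_0 = D_1/(1+r)^1 + D_2/(1+r)^2 + D_3/(1+r)^3 + TV/(1+r)^3
    = 5959.49868 + 5949.01583 + 5938.55143 + 53814.83770 = 71661.90364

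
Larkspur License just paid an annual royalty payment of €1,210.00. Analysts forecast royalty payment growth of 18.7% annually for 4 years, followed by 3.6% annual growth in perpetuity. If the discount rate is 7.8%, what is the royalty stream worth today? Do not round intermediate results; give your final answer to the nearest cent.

€50069.22

D_1 = 1436.27000
D_2 = 1704.85249
D_3 = 2023.65991
D_4 = 2402.08431
Terminal value at year 4: TV = D_4×(1+g_2)/(r−g_2) = 2488.55934/0.042 = 59251.41293
P_0 = D_1/(1+r)^1 + D_2/(1+r)^2 + D_3/(1+r)^3 + D_4/(1+r)^4 + TV/(1+r)^4
    = 1332.34694 + 1467.06476 + 1615.40434 + 1778.74299 + 43875.66054 = 50069.21958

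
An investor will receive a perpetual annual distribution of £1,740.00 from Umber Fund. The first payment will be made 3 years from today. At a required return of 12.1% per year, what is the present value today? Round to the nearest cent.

£11443.34

Value at end of year 2: C / r = £1,740.00 / 0.121 = £14,380.1653
Discount to today: PV = £14,380.1653 / (1 + 0.121)^2 = £14,380.1653 / 1.256641 = £11,443.34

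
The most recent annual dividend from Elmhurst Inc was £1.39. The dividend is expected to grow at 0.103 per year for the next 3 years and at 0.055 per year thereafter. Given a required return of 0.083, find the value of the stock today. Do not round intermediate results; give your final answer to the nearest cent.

D_1 = 1.53317
D_2 = 1.69109
D_3 = 1.86527
Terminal value at year 3: TV = D_3×(1+g_2)/(r−g_2) = 1.96786/0.028 = 70.28065
P_0 = D_1/(1+r)^1 + D_2/(1+r)^2 + D_3/(1+r)^3 + TV/(1+r)^3
    = 1.41567 + 1.44181 + 1.46844 + 55.32869 = 59.65461

£59.65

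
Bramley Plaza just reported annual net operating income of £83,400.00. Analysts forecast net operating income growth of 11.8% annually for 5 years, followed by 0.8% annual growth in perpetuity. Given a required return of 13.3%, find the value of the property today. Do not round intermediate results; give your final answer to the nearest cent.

D_1 = 93241.20000
D_2 = 104243.66160
D_3 = 116544.41367
D_4 = 130296.65448
D_5 = 145671.65971
Terminal value at year 5: TV = D_5×(1+g_2)/(r−g_2) = 146837.03299/0.125 = 1174696.26391
P_0 = D_1/(1+r)^1 + D_2/(1+r)^2 + D_3/(1+r)^3 + D_4/(1+r)^4 + D_5/(1+r)^5 + TV/(1+r)^5
    = 82295.85172 + 81206.32147 + 80131.21571 + 79070.34348 + 78023.51634 + 629181.63577 = 1029908.88450

£1029908.88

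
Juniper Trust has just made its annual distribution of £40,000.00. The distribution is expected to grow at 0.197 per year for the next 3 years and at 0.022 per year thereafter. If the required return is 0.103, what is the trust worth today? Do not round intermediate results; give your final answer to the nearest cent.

£786672.89

D_1 = 47880.00000
D_2 = 57312.36000
D_3 = 68602.89492
Terminal value at year 3: TV = D_3×(1+g_2)/(r−g_2) = 70112.15861/0.081 = 865582.20504
P_0 = D_1/(1+r)^1 + D_2/(1+r)^2 + D_3/(1+r)^3 + TV/(1+r)^3
    = 43408.88486 + 47108.28212 + 51122.94986 + 645032.77478 = 786672.89162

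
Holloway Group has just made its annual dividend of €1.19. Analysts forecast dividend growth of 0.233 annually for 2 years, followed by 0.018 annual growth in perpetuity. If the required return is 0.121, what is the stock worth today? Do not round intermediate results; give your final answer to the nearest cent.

D_1 = 1.46727
D_2 = 1.80914
Terminal value at year 2: TV = D_2×(1+g_2)/(r−g_2) = 1.84171/0.103 = 17.88067
P_0 = D_1/(1+r)^1 + D_2/(1+r)^2 + TV/(1+r)^2
    = 1.30889 + 1.43967 + 14.22894 = 16.97750

€16.98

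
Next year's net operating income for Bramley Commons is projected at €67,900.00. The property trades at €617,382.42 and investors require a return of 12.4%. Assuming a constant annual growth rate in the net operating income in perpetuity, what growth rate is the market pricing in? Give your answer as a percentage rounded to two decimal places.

1.40%

P = D₁/(r−g) ⇒ g = r − D₁/P = 0.124 − €67,900.00/€617,382.42 = 0.014020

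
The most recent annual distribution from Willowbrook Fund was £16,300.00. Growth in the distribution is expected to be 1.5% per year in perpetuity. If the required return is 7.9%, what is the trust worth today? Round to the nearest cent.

D₁ = D₀ × (1 + g) = £16,300.00 × 1.015 = £16,544.5000
Growing perpetuity: P = D₁ / (r − g) = £16,544.5000 / (0.079 − 0.015) = £258,507.81

£258507.81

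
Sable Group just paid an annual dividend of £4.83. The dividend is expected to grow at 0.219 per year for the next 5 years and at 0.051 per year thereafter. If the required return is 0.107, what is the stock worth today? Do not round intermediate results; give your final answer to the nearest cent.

D_1 = 5.88777
D_2 = 7.17719
D_3 = 8.74900
D_4 = 10.66503
D_5 = 13.00067
Terminal value at year 5: TV = D_5×(1+g_2)/(r−g_2) = 13.66370/0.056 = 243.99467
P_0 = D_1/(1+r)^1 + D_2/(1+r)^2 + D_3/(1+r)^3 + D_4/(1+r)^4 + D_5/(1+r)^5 + TV/(1+r)^5
    = 5.31867 + 5.85679 + 6.44934 + 7.10185 + 7.82037 + 146.77167 = 179.31870

£179.32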